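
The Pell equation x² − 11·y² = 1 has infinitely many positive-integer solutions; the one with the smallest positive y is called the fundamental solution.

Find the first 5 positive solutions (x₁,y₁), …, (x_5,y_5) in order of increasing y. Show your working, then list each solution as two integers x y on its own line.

[3; 3,6] for √11; ℓ=2 ⇒ convergent index 1
a_0=3:  p_0=3·1+0=3,  q_0=3·0+1=1
a_1=3:  p_1=3·3+1=10,  q_1=3·1+0=3
(x₁, y₁) = (10, 3);  10² − 11·3² = 1 ✓
k=2:  x_2 = 10·10+11·3·3 = 199,  y_2 = 10·3+3·10 = 60
k=3:  x_3 = 10·199+11·3·60 = 3970,  y_3 = 10·60+3·199 = 1197
k=4:  x_4 = 10·3970+11·3·1197 = 79201,  y_4 = 10·1197+3·3970 = 23880
k=5:  x_5 = 10·79201+11·3·23880 = 1580050,  y_5 = 10·23880+3·79201 = 476403

10 3
199 60
3970 1197
79201 23880
1580050 476403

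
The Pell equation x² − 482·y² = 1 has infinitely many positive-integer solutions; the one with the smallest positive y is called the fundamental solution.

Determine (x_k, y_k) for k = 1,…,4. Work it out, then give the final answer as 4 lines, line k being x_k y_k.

√482 = [21; 1,20,1,42, …], period ℓ=4 (even) → k=3
step 0: (21, 1)  from 21·(1,0) + (0,1)
step 1: (22, 1)  from 1·(21,1) + (1,0)
step 2: (461, 21)  from 20·(22,1) + (21,1)
step 3: (483, 22)  from 1·(461,21) + (22,1)
fundamental: x₁=483, y₁=22  (since 233289 − 482·484 = 1)
n=2: (483,22)∘(483,22) = (483·483+482·22·22, 483·22+22·483) = (466577,21252)
n=3: (466577,21252)∘(483,22) = (483·466577+482·22·21252, 483·21252+22·466577) = (450712899,20529410)
n=4: (450712899,20529410)∘(483,22) = (483·450712899+482·22·20529410, 483·20529410+22·450712899) = (435388193857,19831388808)

483 22
466577 21252
450712899 20529410
435388193857 19831388808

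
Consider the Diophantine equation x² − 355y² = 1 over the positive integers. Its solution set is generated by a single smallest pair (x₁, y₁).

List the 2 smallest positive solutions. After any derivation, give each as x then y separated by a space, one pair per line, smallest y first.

954809 50676
1823320452961 96771801768

√355 = [18; 1,5,3,3,1,6,1,3,3,5,1,36, …], period ℓ=12 (even) → k=11
k=0  a_k=18  p_k/q_k = 18/1
k=1  a_k=1  p_k/q_k = 19/1
…
k=3  a_k=3  p_k/q_k = 358/19
…
k=6  a_k=6  p_k/q_k = 10457/555
k=7  a_k=1  p_k/q_k = 12002/637
k=8  a_k=3  p_k/q_k = 46463/2466
…
k=10  a_k=5  p_k/q_k = 803418/42641
k=11  a_k=1  p_k/q_k = 954809/50676
→ (954809, 50676).  Check: 954809²=911660226481, 355·50676²=911660226480, difference 1.
n=2: (954809,50676)∘(954809,50676) = (954809·954809+355·50676·50676, 954809·50676+50676·954809) = (1823320452961,96771801768)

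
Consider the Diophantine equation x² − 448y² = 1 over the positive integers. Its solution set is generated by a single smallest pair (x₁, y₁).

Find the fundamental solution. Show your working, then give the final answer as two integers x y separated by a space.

127 6

[21; 6,42] for √448; ℓ=2 ⇒ convergent index 1
k=0  a_k=21  p_k/q_k = 21/1
k=1  a_k=6  p_k/q_k = 127/6
(x₁, y₁) = (127, 6);  127² − 448·6² = 1 ✓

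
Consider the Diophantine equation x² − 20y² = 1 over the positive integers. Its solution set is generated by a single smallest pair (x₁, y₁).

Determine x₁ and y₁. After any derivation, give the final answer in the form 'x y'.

9 2

√20 = [4; 2,8, …], period ℓ=2 (even) → k=1
i=0: a=4 ⇒ p=4, q=1
i=1: a=2 ⇒ p=9, q=2
(x₁, y₁) = (9, 2);  9² − 20·2² = 1 ✓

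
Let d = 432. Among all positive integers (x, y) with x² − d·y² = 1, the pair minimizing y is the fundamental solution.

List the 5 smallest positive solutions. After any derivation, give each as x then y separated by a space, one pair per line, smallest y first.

1351 65
3650401 175630
9863382151 474552195
26650854921601 1282239855260
72010600134783751 3464611614360325

√432 → a₀=20, period (1,3,1,1,1,3,1,40); ℓ=8 even so k=7
a_0=20:  p_0=20·1+0=20,  q_0=20·0+1=1
a_1=1:  p_1=1·20+1=21,  q_1=1·1+0=1
a_2=3:  p_2=3·21+20=83,  q_2=3·1+1=4
a_3=1:  p_3=1·83+21=104,  q_3=1·4+1=5
…
a_5=1:  p_5=1·187+104=291,  q_5=1·9+5=14
a_6=3:  p_6=3·291+187=1060,  q_6=3·14+9=51
a_7=1:  p_7=1·1060+291=1351,  q_7=1·51+14=65
→ (1351, 65).  Check: 1351²=1825201, 432·65²=1825200, difference 1.
n=2: (1351,65)∘(1351,65) = (1351·1351+432·65·65, 1351·65+65·1351) = (3650401,175630)
n=3: (3650401,175630)∘(1351,65) = (1351·3650401+432·65·175630, 1351·175630+65·3650401) = (9863382151,474552195)
n=4: (9863382151,474552195)∘(1351,65) = (1351·9863382151+432·65·474552195, 1351·474552195+65·9863382151) = (26650854921601,1282239855260)
n=5: (26650854921601,1282239855260)∘(1351,65) = (1351·26650854921601+432·65·1282239855260, 1351·1282239855260+65·26650854921601) = (72010600134783751,3464611614360325)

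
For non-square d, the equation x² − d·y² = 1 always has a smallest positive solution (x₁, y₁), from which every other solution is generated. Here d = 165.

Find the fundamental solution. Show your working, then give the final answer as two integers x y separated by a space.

d=165: √d = [12; 1,5,2,5,1,24] (ℓ=6, even), read p_5/q_5
k=0  a_k=12  p_k/q_k = 12/1
k=1  a_k=1  p_k/q_k = 13/1
…
k=3  a_k=2  p_k/q_k = 167/13
k=4  a_k=5  p_k/q_k = 912/71
k=5  a_k=1  p_k/q_k = 1079/84
(x₁, y₁) = (1079, 84);  1079² − 165·84² = 1 ✓

1079 84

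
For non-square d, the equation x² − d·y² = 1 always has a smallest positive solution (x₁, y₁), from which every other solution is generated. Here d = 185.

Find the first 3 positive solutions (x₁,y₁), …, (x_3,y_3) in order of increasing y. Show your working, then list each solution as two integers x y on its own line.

9249 680
171088001 12578640
3164785833249 232679682040

√185 → a₀=13, period (1,1,1,1,26); ℓ=5 odd so k=9
a_0=13:  p_0=13·1+0=13,  q_0=13·0+1=1
a_1=1:  p_1=1·13+1=14,  q_1=1·1+0=1
…
a_3=1:  p_3=1·27+14=41,  q_3=1·2+1=3
a_4=1:  p_4=1·41+27=68,  q_4=1·3+2=5
a_5=26:  p_5=26·68+41=1809,  q_5=26·5+3=133
a_6=1:  p_6=1·1809+68=1877,  q_6=1·133+5=138
a_7=1:  p_7=1·1877+1809=3686,  q_7=1·138+133=271
a_8=1:  p_8=1·3686+1877=5563,  q_8=1·271+138=409
a_9=1:  p_9=1·5563+3686=9249,  q_9=1·409+271=680
(x₁, y₁) = (9249, 680);  9249² − 185·680² = 1 ✓
k=2:  x_2 = 9249·9249+185·680·680 = 171088001,  y_2 = 9249·680+680·9249 = 12578640
k=3:  x_3 = 9249·171088001+185·680·12578640 = 3164785833249,  y_3 = 9249·12578640+680·171088001 = 232679682040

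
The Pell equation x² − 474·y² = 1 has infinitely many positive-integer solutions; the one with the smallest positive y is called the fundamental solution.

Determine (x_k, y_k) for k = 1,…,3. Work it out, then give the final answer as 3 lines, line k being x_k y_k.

193549 8890
74922430801 3441301220
29002323118011949 1332120819650670

√474 = [21; 1,3,2,1,1,…,3,1,42, …], period ℓ=14 (even) → k=13
i=0: a=21 ⇒ p=21, q=1
i=1: a=1 ⇒ p=22, q=1
…
i=7: a=6 ⇒ p=5051, q=232
i=8: a=1 ⇒ p=5813, q=267
i=9: a=1 ⇒ p=10864, q=499
…
i=12: a=3 ⇒ p=149331, q=6859
i=13: a=1 ⇒ p=193549, q=8890
fundamental: x₁=193549, y₁=8890  (since 37461215401 − 474·79032100 = 1)
(x_2, y_2) = (193549·193549 + 474·8890·8890, 193549·8890 + 8890·193549) = (74922430801, 3441301220)
(x_3, y_3) = (193549·74922430801 + 474·8890·3441301220, 193549·3441301220 + 8890·74922430801) = (29002323118011949, 1332120819650670)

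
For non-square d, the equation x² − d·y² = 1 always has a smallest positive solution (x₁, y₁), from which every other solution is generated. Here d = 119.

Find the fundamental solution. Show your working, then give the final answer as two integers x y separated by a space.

120 11

d=119: √d = [10; 1,9,1,20] (ℓ=4, even), read p_3/q_3
i=0: a=10 ⇒ p=10, q=1
i=1: a=1 ⇒ p=11, q=1
i=2: a=9 ⇒ p=109, q=10
i=3: a=1 ⇒ p=120, q=11
→ (120, 11).  Check: 120²=14400, 119·11²=14399, difference 1.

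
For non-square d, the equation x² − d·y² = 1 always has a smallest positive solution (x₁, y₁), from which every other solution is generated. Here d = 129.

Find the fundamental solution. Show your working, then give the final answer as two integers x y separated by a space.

d=129: √d = [11; 2,1,3,1,6,1,3,1,2,22] (ℓ=10, even), read p_9/q_9
step 0: (11, 1)  from 11·(1,0) + (0,1)
…
step 2: (34, 3)  from 1·(23,2) + (11,1)
…
step 4: (159, 14)  from 1·(125,11) + (34,3)
step 5: (1079, 95)  from 6·(159,14) + (125,11)
…
step 7: (4793, 422)  from 3·(1238,109) + (1079,95)
step 8: (6031, 531)  from 1·(4793,422) + (1238,109)
step 9: (16855, 1484)  from 2·(6031,531) + (4793,422)
→ (16855, 1484).  Check: 16855²=284091025, 129·1484²=284091024, difference 1.

16855 1484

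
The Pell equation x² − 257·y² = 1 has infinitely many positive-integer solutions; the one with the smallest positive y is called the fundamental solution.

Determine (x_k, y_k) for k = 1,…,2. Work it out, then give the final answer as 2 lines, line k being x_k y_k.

√257 → a₀=16, period (32); ℓ=1 odd so k=1
i=0: a=16 ⇒ p=16, q=1
i=1: a=32 ⇒ p=513, q=32
(x₁, y₁) = (513, 32);  513² − 257·32² = 1 ✓
(513+32√257)^2 = 526337 + 32832√257

513 32
526337 32832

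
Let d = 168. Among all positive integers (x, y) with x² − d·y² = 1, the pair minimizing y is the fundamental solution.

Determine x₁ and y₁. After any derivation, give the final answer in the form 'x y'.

13 1

d=168: √d = [12; 1,24] (ℓ=2, even), read p_1/q_1
step 0: (12, 1)  from 12·(1,0) + (0,1)
step 1: (13, 1)  from 1·(12,1) + (1,0)
fundamental: x₁=13, y₁=1  (since 169 − 168·1 = 1)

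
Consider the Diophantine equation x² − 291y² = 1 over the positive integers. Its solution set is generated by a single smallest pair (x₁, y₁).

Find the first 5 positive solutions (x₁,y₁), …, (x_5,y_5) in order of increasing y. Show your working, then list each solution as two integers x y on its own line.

d=291: √d = [17; 17,34] (ℓ=2, even), read p_1/q_1
step 0: (17, 1)  from 17·(1,0) + (0,1)
step 1: (290, 17)  from 17·(17,1) + (1,0)
→ (290, 17).  Check: 290²=84100, 291·17²=84099, difference 1.
n=2: (290,17)∘(290,17) = (290·290+291·17·17, 290·17+17·290) = (168199,9860)
n=3: (168199,9860)∘(290,17) = (290·168199+291·17·9860, 290·9860+17·168199) = (97555130,5718783)
n=4: (97555130,5718783)∘(290,17) = (290·97555130+291·17·5718783, 290·5718783+17·97555130) = (56581807201,3316884280)
n=5: (56581807201,3316884280)∘(290,17) = (290·56581807201+291·17·3316884280, 290·3316884280+17·56581807201) = (32817350621450,1923787163617)

290 17
168199 9860
97555130 5718783
56581807201 3316884280
32817350621450 1923787163617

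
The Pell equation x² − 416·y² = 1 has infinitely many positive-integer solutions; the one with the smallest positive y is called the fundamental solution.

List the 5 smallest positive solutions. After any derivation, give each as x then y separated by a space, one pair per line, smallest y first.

5201 255
54100801 2652510
562756526801 27591408765
5853793337683201 287005831321020
60891157735824130001 2985434629809841275

√416 = [20; 2,1,1,9,1,1,2,40, …], period ℓ=8 (even) → k=7
k=0  a_k=20  p_k/q_k = 20/1
k=1  a_k=2  p_k/q_k = 41/2
k=2  a_k=1  p_k/q_k = 61/3
…
k=4  a_k=9  p_k/q_k = 979/48
k=5  a_k=1  p_k/q_k = 1081/53
k=6  a_k=1  p_k/q_k = 2060/101
k=7  a_k=2  p_k/q_k = 5201/255
(x₁, y₁) = (5201, 255);  5201² − 416·255² = 1 ✓
(5201+255√416)^2 = 54100801 + 2652510√416
(5201+255√416)^3 = 562756526801 + 27591408765√416
(5201+255√416)^4 = 5853793337683201 + 287005831321020√416
(5201+255√416)^5 = 60891157735824130001 + 2985434629809841275√416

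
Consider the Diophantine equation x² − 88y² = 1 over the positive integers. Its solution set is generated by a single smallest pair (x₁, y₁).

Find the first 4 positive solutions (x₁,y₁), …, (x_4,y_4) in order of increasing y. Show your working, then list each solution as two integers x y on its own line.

197 21
77617 8274
30580901 3259935
12048797377 1284406116

√88 = [9; 2,1,1,1,2,18, …], period ℓ=6 (even) → k=5
i=0: a=9 ⇒ p=9, q=1
i=1: a=2 ⇒ p=19, q=2
…
i=4: a=1 ⇒ p=75, q=8
i=5: a=2 ⇒ p=197, q=21
→ (197, 21).  Check: 197²=38809, 88·21²=38808, difference 1.
(x_2, y_2) = (197·197 + 88·21·21, 197·21 + 21·197) = (77617, 8274)
(x_3, y_3) = (197·77617 + 88·21·8274, 197·8274 + 21·77617) = (30580901, 3259935)
(x_4, y_4) = (197·30580901 + 88·21·3259935, 197·3259935 + 21·30580901) = (12048797377, 1284406116)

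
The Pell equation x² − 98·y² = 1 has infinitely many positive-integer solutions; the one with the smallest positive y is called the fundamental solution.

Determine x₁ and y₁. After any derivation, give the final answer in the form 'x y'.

[9; 1,8,1,18] for √98; ℓ=4 ⇒ convergent index 3
step 0: (9, 1)  from 9·(1,0) + (0,1)
step 1: (10, 1)  from 1·(9,1) + (1,0)
step 2: (89, 9)  from 8·(10,1) + (9,1)
step 3: (99, 10)  from 1·(89,9) + (10,1)
(x₁, y₁) = (99, 10);  99² − 98·10² = 1 ✓

99 10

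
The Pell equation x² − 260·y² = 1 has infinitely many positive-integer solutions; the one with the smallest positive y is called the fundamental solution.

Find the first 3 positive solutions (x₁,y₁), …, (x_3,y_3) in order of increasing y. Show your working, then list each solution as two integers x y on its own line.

129 8
33281 2064
8586369 532504

√260 → a₀=16, period (8,32); ℓ=2 even so k=1
step 0: (16, 1)  from 16·(1,0) + (0,1)
step 1: (129, 8)  from 8·(16,1) + (1,0)
(x₁, y₁) = (129, 8);  129² − 260·8² = 1 ✓
n=2: (129,8)∘(129,8) = (129·129+260·8·8, 129·8+8·129) = (33281,2064)
n=3: (33281,2064)∘(129,8) = (129·33281+260·8·2064, 129·2064+8·33281) = (8586369,532504)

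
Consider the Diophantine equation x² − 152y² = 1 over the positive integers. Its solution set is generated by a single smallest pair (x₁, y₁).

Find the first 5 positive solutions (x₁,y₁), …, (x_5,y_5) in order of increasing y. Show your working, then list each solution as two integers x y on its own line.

√152 = [12; 3,24, …], period ℓ=2 (even) → k=1
k=0  a_k=12  p_k/q_k = 12/1
k=1  a_k=3  p_k/q_k = 37/3
fundamental: x₁=37, y₁=3  (since 1369 − 152·9 = 1)
(x_2, y_2) = (37·37 + 152·3·3, 37·3 + 3·37) = (2737, 222)
(x_3, y_3) = (37·2737 + 152·3·222, 37·222 + 3·2737) = (202501, 16425)
(x_4, y_4) = (37·202501 + 152·3·16425, 37·16425 + 3·202501) = (14982337, 1215228)
(x_5, y_5) = (37·14982337 + 152·3·1215228, 37·1215228 + 3·14982337) = (1108490437, 89910447)

37 3
2737 222
202501 16425
14982337 1215228
1108490437 89910447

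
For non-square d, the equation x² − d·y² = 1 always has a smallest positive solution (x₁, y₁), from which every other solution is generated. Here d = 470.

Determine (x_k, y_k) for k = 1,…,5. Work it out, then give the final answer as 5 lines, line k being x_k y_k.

1691 78
5718961 263796
19341524411 892157994
65413029839041 3017278071912
221226847574112251 10204433547048390

√470 = [21; 1,2,8,2,1,42, …], period ℓ=6 (even) → k=5
a_0=21:  p_0=21·1+0=21,  q_0=21·0+1=1
a_1=1:  p_1=1·21+1=22,  q_1=1·1+0=1
a_2=2:  p_2=2·22+21=65,  q_2=2·1+1=3
a_3=8:  p_3=8·65+22=542,  q_3=8·3+1=25
a_4=2:  p_4=2·542+65=1149,  q_4=2·25+3=53
a_5=1:  p_5=1·1149+542=1691,  q_5=1·53+25=78
fundamental: x₁=1691, y₁=78  (since 2859481 − 470·6084 = 1)
(x_2, y_2) = (1691·1691 + 470·78·78, 1691·78 + 78·1691) = (5718961, 263796)
(x_3, y_3) = (1691·5718961 + 470·78·263796, 1691·263796 + 78·5718961) = (19341524411, 892157994)
(x_4, y_4) = (1691·19341524411 + 470·78·892157994, 1691·892157994 + 78·19341524411) = (65413029839041, 3017278071912)
(x_5, y_5) = (1691·65413029839041 + 470·78·3017278071912, 1691·3017278071912 + 78·65413029839041) = (221226847574112251, 10204433547048390)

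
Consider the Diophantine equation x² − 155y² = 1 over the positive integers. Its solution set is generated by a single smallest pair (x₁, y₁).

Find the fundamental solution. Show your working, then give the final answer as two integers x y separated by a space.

249 20

d=155: √d = [12; 2,4,2,24] (ℓ=4, even), read p_3/q_3
a_0=12:  p_0=12·1+0=12,  q_0=12·0+1=1
a_1=2:  p_1=2·12+1=25,  q_1=2·1+0=2
a_2=4:  p_2=4·25+12=112,  q_2=4·2+1=9
a_3=2:  p_3=2·112+25=249,  q_3=2·9+2=20
→ (249, 20).  Check: 249²=62001, 155·20²=62000, difference 1.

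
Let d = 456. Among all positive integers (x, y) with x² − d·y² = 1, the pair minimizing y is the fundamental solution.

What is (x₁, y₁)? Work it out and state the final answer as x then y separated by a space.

1025 48

√456 = [21; 2,1,4,1,2,42, …], period ℓ=6 (even) → k=5
a_0=21:  p_0=21·1+0=21,  q_0=21·0+1=1
a_1=2:  p_1=2·21+1=43,  q_1=2·1+0=2
a_2=1:  p_2=1·43+21=64,  q_2=1·2+1=3
…
a_4=1:  p_4=1·299+64=363,  q_4=1·14+3=17
a_5=2:  p_5=2·363+299=1025,  q_5=2·17+14=48
(x₁, y₁) = (1025, 48);  1025² − 456·48² = 1 ✓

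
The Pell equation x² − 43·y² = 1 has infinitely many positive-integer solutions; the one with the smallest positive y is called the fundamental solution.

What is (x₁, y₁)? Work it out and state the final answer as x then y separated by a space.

√43 → a₀=6, period (1,1,3,1,5,1,3,1,1,12); ℓ=10 even so k=9
i=0: a=6 ⇒ p=6, q=1
i=1: a=1 ⇒ p=7, q=1
…
i=3: a=3 ⇒ p=46, q=7
i=4: a=1 ⇒ p=59, q=9
…
i=6: a=1 ⇒ p=400, q=61
i=7: a=3 ⇒ p=1541, q=235
i=8: a=1 ⇒ p=1941, q=296
i=9: a=1 ⇒ p=3482, q=531
→ (3482, 531).  Check: 3482²=12124324, 43·531²=12124323, difference 1.

3482 531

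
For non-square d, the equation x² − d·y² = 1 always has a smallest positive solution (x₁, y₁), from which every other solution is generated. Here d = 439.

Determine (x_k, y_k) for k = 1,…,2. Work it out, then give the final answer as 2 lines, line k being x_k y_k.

√439 → a₀=20, period (1,19,1,40); ℓ=4 even so k=3
a_0=20:  p_0=20·1+0=20,  q_0=20·0+1=1
a_1=1:  p_1=1·20+1=21,  q_1=1·1+0=1
a_2=19:  p_2=19·21+20=419,  q_2=19·1+1=20
a_3=1:  p_3=1·419+21=440,  q_3=1·20+1=21
(x₁, y₁) = (440, 21);  440² − 439·21² = 1 ✓
(x_2, y_2) = (440·440 + 439·21·21, 440·21 + 21·440) = (387199, 18480)

440 21
387199 18480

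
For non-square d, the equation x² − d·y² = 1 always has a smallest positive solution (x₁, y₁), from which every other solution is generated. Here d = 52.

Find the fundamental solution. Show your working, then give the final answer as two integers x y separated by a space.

649 90

d=52: √d = [7; 4,1,2,1,4,14] (ℓ=6, even), read p_5/q_5
step 0: (7, 1)  from 7·(1,0) + (0,1)
…
step 2: (36, 5)  from 1·(29,4) + (7,1)
…
step 4: (137, 19)  from 1·(101,14) + (36,5)
step 5: (649, 90)  from 4·(137,19) + (101,14)
fundamental: x₁=649, y₁=90  (since 421201 − 52·8100 = 1)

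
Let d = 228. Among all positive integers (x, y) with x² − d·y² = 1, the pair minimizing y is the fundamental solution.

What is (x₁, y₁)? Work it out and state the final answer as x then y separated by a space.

151 10

[15; 10,30] for √228; ℓ=2 ⇒ convergent index 1
k=0  a_k=15  p_k/q_k = 15/1
k=1  a_k=10  p_k/q_k = 151/10
fundamental: x₁=151, y₁=10  (since 22801 − 228·100 = 1)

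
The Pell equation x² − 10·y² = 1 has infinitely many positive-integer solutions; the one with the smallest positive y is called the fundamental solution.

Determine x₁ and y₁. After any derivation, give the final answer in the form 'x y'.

19 6

√10 → a₀=3, period (6); ℓ=1 odd so k=1
step 0: (3, 1)  from 3·(1,0) + (0,1)
step 1: (19, 6)  from 6·(3,1) + (1,0)
(x₁, y₁) = (19, 6);  19² − 10·6² = 1 ✓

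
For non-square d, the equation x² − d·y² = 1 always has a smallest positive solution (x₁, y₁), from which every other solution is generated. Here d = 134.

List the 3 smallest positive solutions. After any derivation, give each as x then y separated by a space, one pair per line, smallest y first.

145925 12606
42588211249 3679061100
12429369452874725 1073733982022394

√134 = [11; 1,1,2,1,3,…,1,1,22, …], period ℓ=14 (even) → k=13
step 0: (11, 1)  from 11·(1,0) + (0,1)
…
step 2: (23, 2)  from 1·(12,1) + (11,1)
…
step 4: (81, 7)  from 1·(58,5) + (23,2)
step 5: (301, 26)  from 3·(81,7) + (58,5)
step 6: (382, 33)  from 1·(301,26) + (81,7)
…
step 8: (4503, 389)  from 1·(4121,356) + (382,33)
step 9: (17630, 1523)  from 3·(4503,389) + (4121,356)
…
step 12: (84029, 7259)  from 1·(61896,5347) + (22133,1912)
step 13: (145925, 12606)  from 1·(84029,7259) + (61896,5347)
fundamental: x₁=145925, y₁=12606  (since 21294105625 − 134·158911236 = 1)
n=2: (145925,12606)∘(145925,12606) = (145925·145925+134·12606·12606, 145925·12606+12606·145925) = (42588211249,3679061100)
n=3: (42588211249,3679061100)∘(145925,12606) = (145925·42588211249+134·12606·3679061100, 145925·3679061100+12606·42588211249) = (12429369452874725,1073733982022394)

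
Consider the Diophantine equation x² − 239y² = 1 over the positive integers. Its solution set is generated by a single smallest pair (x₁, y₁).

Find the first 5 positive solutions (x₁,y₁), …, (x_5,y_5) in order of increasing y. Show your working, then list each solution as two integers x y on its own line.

[15; 2,5,1,2,4,15,4,2,1,5,2,30] for √239; ℓ=12 ⇒ convergent index 11
k=0  a_k=15  p_k/q_k = 15/1
k=1  a_k=2  p_k/q_k = 31/2
k=2  a_k=5  p_k/q_k = 170/11
k=3  a_k=1  p_k/q_k = 201/13
…
k=6  a_k=15  p_k/q_k = 37907/2452
k=7  a_k=4  p_k/q_k = 154117/9969
k=8  a_k=2  p_k/q_k = 346141/22390
k=9  a_k=1  p_k/q_k = 500258/32359
k=10  a_k=5  p_k/q_k = 2847431/184185
k=11  a_k=2  p_k/q_k = 6195120/400729
→ (6195120, 400729).  Check: 6195120²=38379511814400, 239·400729²=38379511814399, difference 1.
(x_2, y_2) = (6195120·6195120 + 239·400729·400729, 6195120·400729 + 400729·6195120) = (76759023628799, 4965128484960)
(x_3, y_3) = (6195120·76759023628799 + 239·400729·4965128484960, 6195120·4965128484960 + 400729·76759023628799) = (951062724926484326640, 61519133559490389671)
(x_4, y_4) = (6195120·951062724926484326640 + 239·400729·61519133559490389671, 6195120·61519133559490389671 + 400729·951062724926484326640) = (11783895416893046404284364801, 762236829394135240588726080)
(x_5, y_5) = (6195120·11783895416893046404284364801 + 239·400729·762236829394135240588726080, 6195120·762236829394135240588726080 + 400729·11783895416893046404284364801) = (146005292350203948217495381647615600, 9444297253032328704218497935069529)

6195120 400729
76759023628799 4965128484960
951062724926484326640 61519133559490389671
11783895416893046404284364801 762236829394135240588726080
146005292350203948217495381647615600 9444297253032328704218497935069529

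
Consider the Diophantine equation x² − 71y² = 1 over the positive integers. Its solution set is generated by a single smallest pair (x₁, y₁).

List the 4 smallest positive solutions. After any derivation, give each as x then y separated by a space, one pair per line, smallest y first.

d=71: √d = [8; 2,2,1,7,1,2,2,16] (ℓ=8, even), read p_7/q_7
k=0  a_k=8  p_k/q_k = 8/1
…
k=3  a_k=1  p_k/q_k = 59/7
…
k=5  a_k=1  p_k/q_k = 514/61
k=6  a_k=2  p_k/q_k = 1483/176
k=7  a_k=2  p_k/q_k = 3480/413
fundamental: x₁=3480, y₁=413  (since 12110400 − 71·170569 = 1)
(x_2, y_2) = (3480·3480 + 71·413·413, 3480·413 + 413·3480) = (24220799, 2874480)
(x_3, y_3) = (3480·24220799 + 71·413·2874480, 3480·2874480 + 413·24220799) = (168576757560, 20006380387)
(x_4, y_4) = (3480·168576757560 + 71·413·20006380387, 3480·20006380387 + 413·168576757560) = (1173294208396801, 139244404619040)

3480 413
24220799 2874480
168576757560 20006380387
1173294208396801 139244404619040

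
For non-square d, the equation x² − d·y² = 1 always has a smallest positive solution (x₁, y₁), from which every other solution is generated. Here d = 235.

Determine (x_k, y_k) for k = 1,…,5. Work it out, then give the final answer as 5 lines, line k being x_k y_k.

√235 = [15; 3,30, …], period ℓ=2 (even) → k=1
a_0=15:  p_0=15·1+0=15,  q_0=15·0+1=1
a_1=3:  p_1=3·15+1=46,  q_1=3·1+0=3
(x₁, y₁) = (46, 3);  46² − 235·3² = 1 ✓
(x_2, y_2) = (46·46 + 235·3·3, 46·3 + 3·46) = (4231, 276)
(x_3, y_3) = (46·4231 + 235·3·276, 46·276 + 3·4231) = (389206, 25389)
(x_4, y_4) = (46·389206 + 235·3·25389, 46·25389 + 3·389206) = (35802721, 2335512)
(x_5, y_5) = (46·35802721 + 235·3·2335512, 46·2335512 + 3·35802721) = (3293461126, 214841715)

46 3
4231 276
389206 25389
35802721 2335512
3293461126 214841715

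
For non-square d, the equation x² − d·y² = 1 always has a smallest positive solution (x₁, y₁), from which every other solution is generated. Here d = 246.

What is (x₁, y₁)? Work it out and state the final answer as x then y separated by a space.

d=246: √d = [15; 1,2,5,1,14,1,5,2,1,30] (ℓ=10, even), read p_9/q_9
a_0=15:  p_0=15·1+0=15,  q_0=15·0+1=1
…
a_3=5:  p_3=5·47+16=251,  q_3=5·3+1=16
a_4=1:  p_4=1·251+47=298,  q_4=1·16+3=19
…
a_6=1:  p_6=1·4423+298=4721,  q_6=1·282+19=301
a_7=5:  p_7=5·4721+4423=28028,  q_7=5·301+282=1787
a_8=2:  p_8=2·28028+4721=60777,  q_8=2·1787+301=3875
a_9=1:  p_9=1·60777+28028=88805,  q_9=1·3875+1787=5662
→ (88805, 5662).  Check: 88805²=7886328025, 246·5662²=7886328024, difference 1.

88805 5662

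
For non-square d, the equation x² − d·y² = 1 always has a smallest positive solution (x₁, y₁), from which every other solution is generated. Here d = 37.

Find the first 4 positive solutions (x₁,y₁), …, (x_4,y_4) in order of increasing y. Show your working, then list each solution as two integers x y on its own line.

73 12
10657 1752
1555849 255780
227143297 37342128

√37 = [6; 12, …], period ℓ=1 (odd) → k=1
a_0=6:  p_0=6·1+0=6,  q_0=6·0+1=1
a_1=12:  p_1=12·6+1=73,  q_1=12·1+0=12
(x₁, y₁) = (73, 12);  73² − 37·12² = 1 ✓
k=2:  x_2 = 73·73+37·12·12 = 10657,  y_2 = 73·12+12·73 = 1752
k=3:  x_3 = 73·10657+37·12·1752 = 1555849,  y_3 = 73·1752+12·10657 = 255780
k=4:  x_4 = 73·1555849+37·12·255780 = 227143297,  y_4 = 73·255780+12·1555849 = 37342128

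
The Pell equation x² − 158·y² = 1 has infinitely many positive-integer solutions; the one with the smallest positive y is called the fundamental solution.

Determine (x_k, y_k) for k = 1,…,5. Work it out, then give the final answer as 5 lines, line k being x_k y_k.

7743 616
119908097 9539376
1856896782399 147726776120
28755903452322817 2287696845454944
445313919005774361663 35427273200988486664

√158 → a₀=12, period (1,1,3,12,3,1,1,24); ℓ=8 even so k=7
i=0: a=12 ⇒ p=12, q=1
i=1: a=1 ⇒ p=13, q=1
…
i=6: a=1 ⇒ p=4412, q=351
i=7: a=1 ⇒ p=7743, q=616
(x₁, y₁) = (7743, 616);  7743² − 158·616² = 1 ✓
n=2: (7743,616)∘(7743,616) = (7743·7743+158·616·616, 7743·616+616·7743) = (119908097,9539376)
n=3: (119908097,9539376)∘(7743,616) = (7743·119908097+158·616·9539376, 7743·9539376+616·119908097) = (1856896782399,147726776120)
n=4: (1856896782399,147726776120)∘(7743,616) = (7743·1856896782399+158·616·147726776120, 7743·147726776120+616·1856896782399) = (28755903452322817,2287696845454944)
n=5: (28755903452322817,2287696845454944)∘(7743,616) = (7743·28755903452322817+158·616·2287696845454944, 7743·2287696845454944+616·28755903452322817) = (445313919005774361663,35427273200988486664)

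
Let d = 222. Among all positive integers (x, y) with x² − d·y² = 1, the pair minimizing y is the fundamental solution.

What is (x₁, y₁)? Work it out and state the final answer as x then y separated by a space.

149 10

d=222: √d = [14; 1,8,1,28] (ℓ=4, even), read p_3/q_3
a_0=14:  p_0=14·1+0=14,  q_0=14·0+1=1
a_1=1:  p_1=1·14+1=15,  q_1=1·1+0=1
a_2=8:  p_2=8·15+14=134,  q_2=8·1+1=9
a_3=1:  p_3=1·134+15=149,  q_3=1·9+1=10
(x₁, y₁) = (149, 10);  149² − 222·10² = 1 ✓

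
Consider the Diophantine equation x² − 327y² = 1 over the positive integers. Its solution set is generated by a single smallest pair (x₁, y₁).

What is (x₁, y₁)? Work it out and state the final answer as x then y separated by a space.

217 12

[18; 12,36] for √327; ℓ=2 ⇒ convergent index 1
i=0: a=18 ⇒ p=18, q=1
i=1: a=12 ⇒ p=217, q=12
(x₁, y₁) = (217, 12);  217² − 327·12² = 1 ✓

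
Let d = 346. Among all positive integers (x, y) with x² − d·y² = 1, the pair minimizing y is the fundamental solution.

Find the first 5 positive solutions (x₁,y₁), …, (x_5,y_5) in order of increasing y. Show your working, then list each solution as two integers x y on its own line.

[18; 1,1,1,1,36] for √346; ℓ=5 ⇒ convergent index 9
i=0: a=18 ⇒ p=18, q=1
i=1: a=1 ⇒ p=19, q=1
i=2: a=1 ⇒ p=37, q=2
i=3: a=1 ⇒ p=56, q=3
i=4: a=1 ⇒ p=93, q=5
i=5: a=36 ⇒ p=3404, q=183
…
i=8: a=1 ⇒ p=10398, q=559
i=9: a=1 ⇒ p=17299, q=930
(x₁, y₁) = (17299, 930);  17299² − 346·930² = 1 ✓
(17299+930√346)^2 = 598510801 + 32176140√346
(17299+930√346)^3 = 20707276675699 + 1113230090790√346
(17299+930√346)^4 = 716430357827323201 + 38515534648976280√346
(17299+930√346)^5 = 24787057499402451432499 + 1332560466672051244650√346

17299 930
598510801 32176140
20707276675699 1113230090790
716430357827323201 38515534648976280
24787057499402451432499 1332560466672051244650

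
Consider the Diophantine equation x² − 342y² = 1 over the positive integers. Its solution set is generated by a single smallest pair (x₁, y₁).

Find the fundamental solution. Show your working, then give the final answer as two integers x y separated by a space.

[18; 2,36] for √342; ℓ=2 ⇒ convergent index 1
a_0=18:  p_0=18·1+0=18,  q_0=18·0+1=1
a_1=2:  p_1=2·18+1=37,  q_1=2·1+0=2
fundamental: x₁=37, y₁=2  (since 1369 − 342·4 = 1)

37 2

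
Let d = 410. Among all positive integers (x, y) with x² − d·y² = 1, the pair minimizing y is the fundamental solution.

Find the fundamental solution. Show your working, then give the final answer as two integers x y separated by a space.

√410 → a₀=20, period (4,40); ℓ=2 even so k=1
i=0: a=20 ⇒ p=20, q=1
i=1: a=4 ⇒ p=81, q=4
fundamental: x₁=81, y₁=4  (since 6561 − 410·16 = 1)

81 4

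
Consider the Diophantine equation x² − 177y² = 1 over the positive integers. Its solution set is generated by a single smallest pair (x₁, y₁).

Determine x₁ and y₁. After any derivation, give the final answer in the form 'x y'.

62423 4692

[13; 3,3,2,8,2,3,3,26] for √177; ℓ=8 ⇒ convergent index 7
a_0=13:  p_0=13·1+0=13,  q_0=13·0+1=1
…
a_4=8:  p_4=8·306+133=2581,  q_4=8·23+10=194
…
a_6=3:  p_6=3·5468+2581=18985,  q_6=3·411+194=1427
a_7=3:  p_7=3·18985+5468=62423,  q_7=3·1427+411=4692
(x₁, y₁) = (62423, 4692);  62423² − 177·4692² = 1 ✓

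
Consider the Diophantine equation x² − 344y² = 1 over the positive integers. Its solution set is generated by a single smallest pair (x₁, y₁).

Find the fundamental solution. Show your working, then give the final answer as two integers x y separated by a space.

√344 = [18; 1,1,4,1,3,1,4,1,1,36, …], period ℓ=10 (even) → k=9
a_0=18:  p_0=18·1+0=18,  q_0=18·0+1=1
a_1=1:  p_1=1·18+1=19,  q_1=1·1+0=1
a_2=1:  p_2=1·19+18=37,  q_2=1·1+1=2
…
a_5=3:  p_5=3·204+167=779,  q_5=3·11+9=42
…
a_8=1:  p_8=1·4711+983=5694,  q_8=1·254+53=307
a_9=1:  p_9=1·5694+4711=10405,  q_9=1·307+254=561
fundamental: x₁=10405, y₁=561  (since 108264025 − 344·314721 = 1)

10405 561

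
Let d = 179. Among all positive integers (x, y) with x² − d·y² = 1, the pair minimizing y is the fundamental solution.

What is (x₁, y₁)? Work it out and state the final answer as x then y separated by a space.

4190210 313191

d=179: √d = [13; 2,1,1,1,3,…,1,2,26] (ℓ=14, even), read p_13/q_13
k=0  a_k=13  p_k/q_k = 13/1
k=1  a_k=2  p_k/q_k = 27/2
…
k=4  a_k=1  p_k/q_k = 107/8
…
k=8  a_k=5  p_k/q_k = 137042/10243
k=9  a_k=3  p_k/q_k = 438125/32747
k=10  a_k=1  p_k/q_k = 575167/42990
…
k=12  a_k=1  p_k/q_k = 1588459/118727
k=13  a_k=2  p_k/q_k = 4190210/313191
→ (4190210, 313191).  Check: 4190210²=17557859844100, 179·313191²=17557859844099, difference 1.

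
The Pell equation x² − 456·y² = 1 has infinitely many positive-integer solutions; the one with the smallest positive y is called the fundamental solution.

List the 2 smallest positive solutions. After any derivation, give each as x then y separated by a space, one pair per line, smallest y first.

1025 48
2101249 98400

[21; 2,1,4,1,2,42] for √456; ℓ=6 ⇒ convergent index 5
i=0: a=21 ⇒ p=21, q=1
i=1: a=2 ⇒ p=43, q=2
i=2: a=1 ⇒ p=64, q=3
i=3: a=4 ⇒ p=299, q=14
i=4: a=1 ⇒ p=363, q=17
i=5: a=2 ⇒ p=1025, q=48
fundamental: x₁=1025, y₁=48  (since 1050625 − 456·2304 = 1)
k=2:  x_2 = 1025·1025+456·48·48 = 2101249,  y_2 = 1025·48+48·1025 = 98400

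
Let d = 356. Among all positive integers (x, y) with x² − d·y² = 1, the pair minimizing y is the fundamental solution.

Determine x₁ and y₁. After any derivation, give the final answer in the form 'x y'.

√356 → a₀=18, period (1,6,1,1,2,…,6,1,36); ℓ=14 even so k=13
i=0: a=18 ⇒ p=18, q=1
i=1: a=1 ⇒ p=19, q=1
i=2: a=6 ⇒ p=132, q=7
i=3: a=1 ⇒ p=151, q=8
i=4: a=1 ⇒ p=283, q=15
…
i=6: a=1 ⇒ p=1000, q=53
…
i=12: a=6 ⇒ p=433982, q=23001
i=13: a=1 ⇒ p=500001, q=26500
→ (500001, 26500).  Check: 500001²=250001000001, 356·26500²=250001000000, difference 1.

500001 26500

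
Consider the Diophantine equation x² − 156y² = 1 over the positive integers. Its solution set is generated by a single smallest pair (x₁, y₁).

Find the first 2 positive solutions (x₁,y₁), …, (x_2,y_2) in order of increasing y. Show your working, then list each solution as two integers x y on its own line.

√156 → a₀=12, period (2,24); ℓ=2 even so k=1
i=0: a=12 ⇒ p=12, q=1
i=1: a=2 ⇒ p=25, q=2
→ (25, 2).  Check: 25²=625, 156·2²=624, difference 1.
(25+2√156)^2 = 1249 + 100√156

25 2
1249 100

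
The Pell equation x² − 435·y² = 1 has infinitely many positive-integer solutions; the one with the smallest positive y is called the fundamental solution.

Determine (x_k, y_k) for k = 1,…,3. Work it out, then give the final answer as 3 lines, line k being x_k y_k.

146 7
42631 2044
12448106 596841

√435 = [20; 1,5,1,40, …], period ℓ=4 (even) → k=3
a_0=20:  p_0=20·1+0=20,  q_0=20·0+1=1
…
a_2=5:  p_2=5·21+20=125,  q_2=5·1+1=6
a_3=1:  p_3=1·125+21=146,  q_3=1·6+1=7
→ (146, 7).  Check: 146²=21316, 435·7²=21315, difference 1.
k=2:  x_2 = 146·146+435·7·7 = 42631,  y_2 = 146·7+7·146 = 2044
k=3:  x_3 = 146·42631+435·7·2044 = 12448106,  y_3 = 146·2044+7·42631 = 596841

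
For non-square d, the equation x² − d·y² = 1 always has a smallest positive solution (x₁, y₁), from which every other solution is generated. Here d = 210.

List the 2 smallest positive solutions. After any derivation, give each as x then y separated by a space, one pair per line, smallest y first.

d=210: √d = [14; 2,28] (ℓ=2, even), read p_1/q_1
k=0  a_k=14  p_k/q_k = 14/1
k=1  a_k=2  p_k/q_k = 29/2
fundamental: x₁=29, y₁=2  (since 841 − 210·4 = 1)
n=2: (29,2)∘(29,2) = (29·29+210·2·2, 29·2+2·29) = (1681,116)

29 2
1681 116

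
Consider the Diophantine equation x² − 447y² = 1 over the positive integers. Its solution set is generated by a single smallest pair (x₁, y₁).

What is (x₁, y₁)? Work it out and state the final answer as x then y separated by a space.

d=447: √d = [21; 7,42] (ℓ=2, even), read p_1/q_1
i=0: a=21 ⇒ p=21, q=1
i=1: a=7 ⇒ p=148, q=7
(x₁, y₁) = (148, 7);  148² − 447·7² = 1 ✓

148 7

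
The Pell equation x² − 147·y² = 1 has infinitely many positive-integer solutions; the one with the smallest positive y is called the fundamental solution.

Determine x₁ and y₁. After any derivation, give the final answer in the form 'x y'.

√147 = [12; 8,24, …], period ℓ=2 (even) → k=1
a_0=12:  p_0=12·1+0=12,  q_0=12·0+1=1
a_1=8:  p_1=8·12+1=97,  q_1=8·1+0=8
fundamental: x₁=97, y₁=8  (since 9409 − 147·64 = 1)

97 8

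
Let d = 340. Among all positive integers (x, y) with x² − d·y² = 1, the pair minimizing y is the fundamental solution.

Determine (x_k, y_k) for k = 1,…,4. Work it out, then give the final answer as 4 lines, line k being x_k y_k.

[18; 2,3,1,1,1,…,3,2,36] for √340; ℓ=14 ⇒ convergent index 13
a_0=18:  p_0=18·1+0=18,  q_0=18·0+1=1
a_1=2:  p_1=2·18+1=37,  q_1=2·1+0=2
…
a_4=1:  p_4=1·166+129=295,  q_4=1·9+7=16
…
a_12=3:  p_12=3·34813+21039=125478,  q_12=3·1888+1141=6805
a_13=2:  p_13=2·125478+34813=285769,  q_13=2·6805+1888=15498
(x₁, y₁) = (285769, 15498);  285769² − 340·15498² = 1 ✓
n=2: (285769,15498)∘(285769,15498) = (285769·285769+340·15498·15498, 285769·15498+15498·285769) = (163327842721,8857695924)
n=3: (163327842721,8857695924)∘(285769,15498) = (285769·163327842721+340·15498·8857695924, 285769·8857695924+15498·163327842721) = (93348068572789129,5062509812995614)
n=4: (93348068572789129,5062509812995614)∘(285769,15498) = (285769·93348068572789129+340·15498·5062509812995614, 285769·5062509812995614+15498·93348068572789129) = (53351968415791425367681,2893416733491029538408)

285769 15498
163327842721 8857695924
93348068572789129 5062509812995614
53351968415791425367681 2893416733491029538408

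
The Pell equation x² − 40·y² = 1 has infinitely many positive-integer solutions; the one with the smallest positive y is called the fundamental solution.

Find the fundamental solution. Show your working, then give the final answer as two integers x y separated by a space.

√40 = [6; 3,12, …], period ℓ=2 (even) → k=1
k=0  a_k=6  p_k/q_k = 6/1
k=1  a_k=3  p_k/q_k = 19/3
fundamental: x₁=19, y₁=3  (since 361 − 40·9 = 1)

19 3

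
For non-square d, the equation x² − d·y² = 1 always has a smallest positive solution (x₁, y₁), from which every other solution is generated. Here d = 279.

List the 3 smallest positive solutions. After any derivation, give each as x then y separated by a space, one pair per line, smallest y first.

√279 = [16; 1,2,2,1,2,2,1,32, …], period ℓ=8 (even) → k=7
a_0=16:  p_0=16·1+0=16,  q_0=16·0+1=1
a_1=1:  p_1=1·16+1=17,  q_1=1·1+0=1
a_2=2:  p_2=2·17+16=50,  q_2=2·1+1=3
…
a_4=1:  p_4=1·117+50=167,  q_4=1·7+3=10
a_5=2:  p_5=2·167+117=451,  q_5=2·10+7=27
a_6=2:  p_6=2·451+167=1069,  q_6=2·27+10=64
a_7=1:  p_7=1·1069+451=1520,  q_7=1·64+27=91
→ (1520, 91).  Check: 1520²=2310400, 279·91²=2310399, difference 1.
(x_2, y_2) = (1520·1520 + 279·91·91, 1520·91 + 91·1520) = (4620799, 276640)
(x_3, y_3) = (1520·4620799 + 279·91·276640, 1520·276640 + 91·4620799) = (14047227440, 840985509)

1520 91
4620799 276640
14047227440 840985509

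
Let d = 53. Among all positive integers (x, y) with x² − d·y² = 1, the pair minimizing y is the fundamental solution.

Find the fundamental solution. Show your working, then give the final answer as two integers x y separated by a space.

√53 = [7; 3,1,1,3,14, …], period ℓ=5 (odd) → k=9
k=0  a_k=7  p_k/q_k = 7/1
…
k=2  a_k=1  p_k/q_k = 29/4
k=3  a_k=1  p_k/q_k = 51/7
k=4  a_k=3  p_k/q_k = 182/25
k=5  a_k=14  p_k/q_k = 2599/357
k=6  a_k=3  p_k/q_k = 7979/1096
k=7  a_k=1  p_k/q_k = 10578/1453
k=8  a_k=1  p_k/q_k = 18557/2549
k=9  a_k=3  p_k/q_k = 66249/9100
(x₁, y₁) = (66249, 9100);  66249² − 53·9100² = 1 ✓

66249 9100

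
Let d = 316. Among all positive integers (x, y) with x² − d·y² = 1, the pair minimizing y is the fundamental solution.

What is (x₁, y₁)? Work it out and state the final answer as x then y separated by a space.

12799 720

√316 → a₀=17, period (1,3,2,8,2,3,1,34); ℓ=8 even so k=7
k=0  a_k=17  p_k/q_k = 17/1
…
k=3  a_k=2  p_k/q_k = 160/9
…
k=6  a_k=3  p_k/q_k = 9937/559
k=7  a_k=1  p_k/q_k = 12799/720
fundamental: x₁=12799, y₁=720  (since 163814401 − 316·518400 = 1)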